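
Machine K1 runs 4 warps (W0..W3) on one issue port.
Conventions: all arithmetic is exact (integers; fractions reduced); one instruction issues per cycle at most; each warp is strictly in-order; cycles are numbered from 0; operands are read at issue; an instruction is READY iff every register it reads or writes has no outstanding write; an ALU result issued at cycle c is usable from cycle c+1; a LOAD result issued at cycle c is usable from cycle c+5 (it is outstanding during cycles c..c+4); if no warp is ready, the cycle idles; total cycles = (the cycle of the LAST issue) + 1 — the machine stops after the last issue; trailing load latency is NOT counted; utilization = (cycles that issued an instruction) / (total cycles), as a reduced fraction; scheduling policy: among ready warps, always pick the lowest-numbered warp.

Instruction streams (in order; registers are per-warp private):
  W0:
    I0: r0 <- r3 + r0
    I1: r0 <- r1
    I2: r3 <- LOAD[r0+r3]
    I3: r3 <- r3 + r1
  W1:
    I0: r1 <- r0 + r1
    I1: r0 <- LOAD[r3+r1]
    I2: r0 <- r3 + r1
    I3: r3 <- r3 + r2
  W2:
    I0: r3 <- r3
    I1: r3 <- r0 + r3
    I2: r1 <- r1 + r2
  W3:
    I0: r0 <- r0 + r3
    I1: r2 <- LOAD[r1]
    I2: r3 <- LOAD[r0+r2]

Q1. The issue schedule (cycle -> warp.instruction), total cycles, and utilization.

cycle 0: W0.I0
cycle 1: W0.I1
cycle 2: W0.I2
cycle 3: W1.I0
cycle 4: W1.I1
cycle 5: W2.I0
cycle 6: W2.I1
cycle 7: W0.I3
cycle 8: W2.I2
cycle 9: W1.I2
cycle 10: W1.I3
cycle 11: W3.I0
cycle 12: W3.I1
cycle 13: idle
cycle 14: idle
cycle 15: idle
cycle 16: idle
cycle 17: W3.I2

Answer: 18 cycles, utilization 7/9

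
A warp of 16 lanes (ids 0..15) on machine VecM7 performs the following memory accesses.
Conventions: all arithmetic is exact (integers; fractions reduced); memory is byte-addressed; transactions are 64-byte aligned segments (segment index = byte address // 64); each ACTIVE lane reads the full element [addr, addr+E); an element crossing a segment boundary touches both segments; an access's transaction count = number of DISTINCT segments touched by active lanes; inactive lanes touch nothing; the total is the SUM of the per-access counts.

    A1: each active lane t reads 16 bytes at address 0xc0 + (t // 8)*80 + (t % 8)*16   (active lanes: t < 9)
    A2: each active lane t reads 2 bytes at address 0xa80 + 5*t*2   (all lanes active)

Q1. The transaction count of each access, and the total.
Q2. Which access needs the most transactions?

A1: 2 transactions
A2: 3 transactions

Answer: 2,3; total 5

Answer: A2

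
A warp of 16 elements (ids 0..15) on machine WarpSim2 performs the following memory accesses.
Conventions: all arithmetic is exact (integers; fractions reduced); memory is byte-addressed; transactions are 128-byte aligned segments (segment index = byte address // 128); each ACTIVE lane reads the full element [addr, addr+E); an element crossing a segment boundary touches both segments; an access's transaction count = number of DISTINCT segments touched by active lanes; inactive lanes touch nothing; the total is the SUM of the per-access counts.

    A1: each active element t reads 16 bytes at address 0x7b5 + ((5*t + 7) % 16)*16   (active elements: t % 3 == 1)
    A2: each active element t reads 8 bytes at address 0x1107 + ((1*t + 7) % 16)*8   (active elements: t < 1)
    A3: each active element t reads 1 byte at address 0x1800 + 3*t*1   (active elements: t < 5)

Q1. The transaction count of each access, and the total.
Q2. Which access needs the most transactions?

A1: 2 transactions
A2: 1 transaction
A3: 1 transaction

Answer: 2,1,1; total 4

Answer: A1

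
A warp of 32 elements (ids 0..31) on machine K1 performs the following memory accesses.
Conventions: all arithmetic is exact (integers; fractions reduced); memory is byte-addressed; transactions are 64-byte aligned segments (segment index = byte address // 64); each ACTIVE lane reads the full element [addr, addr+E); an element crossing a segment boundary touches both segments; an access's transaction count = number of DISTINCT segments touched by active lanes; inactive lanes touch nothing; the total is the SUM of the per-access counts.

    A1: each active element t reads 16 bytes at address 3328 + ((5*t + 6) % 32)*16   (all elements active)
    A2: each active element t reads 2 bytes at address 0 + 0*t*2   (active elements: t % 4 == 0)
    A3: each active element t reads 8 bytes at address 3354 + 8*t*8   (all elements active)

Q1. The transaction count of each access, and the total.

A1: 8 transactions
A2: 1 transaction
A3: 32 transactions

Answer: 8,1,32; total 41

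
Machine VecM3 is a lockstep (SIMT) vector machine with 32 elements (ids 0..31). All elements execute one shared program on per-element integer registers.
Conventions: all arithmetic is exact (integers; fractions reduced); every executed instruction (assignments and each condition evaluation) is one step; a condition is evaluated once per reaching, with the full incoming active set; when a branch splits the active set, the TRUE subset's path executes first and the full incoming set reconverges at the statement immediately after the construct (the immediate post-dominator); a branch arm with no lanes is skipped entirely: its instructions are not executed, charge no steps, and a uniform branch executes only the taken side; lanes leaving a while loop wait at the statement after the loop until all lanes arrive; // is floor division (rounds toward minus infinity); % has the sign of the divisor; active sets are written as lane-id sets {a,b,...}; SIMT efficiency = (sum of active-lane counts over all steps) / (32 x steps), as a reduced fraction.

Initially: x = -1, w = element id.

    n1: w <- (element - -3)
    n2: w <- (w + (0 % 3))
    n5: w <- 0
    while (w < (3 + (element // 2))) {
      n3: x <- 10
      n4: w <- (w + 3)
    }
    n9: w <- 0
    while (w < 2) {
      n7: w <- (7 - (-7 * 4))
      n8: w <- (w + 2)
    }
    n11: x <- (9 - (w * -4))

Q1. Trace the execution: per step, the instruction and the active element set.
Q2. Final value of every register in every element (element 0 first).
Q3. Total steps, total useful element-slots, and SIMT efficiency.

step 0: w <- (element - -3)          {0,1,2,3,4,5,6,7,8,9,10,11,12,13,14,15,16,17,18,19,20,21,22,23,24,25,26,27,28,29,30,31}
step 1: w <- (w + (0 % 3))           {0,1,2,3,4,5,6,7,8,9,10,11,12,13,14,15,16,17,18,19,20,21,22,23,24,25,26,27,28,29,30,31}
step 2: w <- 0                       {0,1,2,3,4,5,6,7,8,9,10,11,12,13,14,15,16,17,18,19,20,21,22,23,24,25,26,27,28,29,30,31}
step 3: eval (w < (3 + (element // 2))) {0,1,2,3,4,5,6,7,8,9,10,11,12,13,14,15,16,17,18,19,20,21,22,23,24,25,26,27,28,29,30,31}
step 4: x <- 10                      {0,1,2,3,4,5,6,7,8,9,10,11,12,13,14,15,16,17,18,19,20,21,22,23,24,25,26,27,28,29,30,31}
step 5: w <- (w + 3)                 {0,1,2,3,4,5,6,7,8,9,10,11,12,13,14,15,16,17,18,19,20,21,22,23,24,25,26,27,28,29,30,31}
step 6: eval (w < (3 + (element // 2))) {0,1,2,3,4,5,6,7,8,9,10,11,12,13,14,15,16,17,18,19,20,21,22,23,24,25,26,27,28,29,30,31}
step 7: x <- 10                      {2,3,4,5,6,7,8,9,10,11,12,13,14,15,16,17,18,19,20,21,22,23,24,25,26,27,28,29,30,31}
step 8: w <- (w + 3)                 {2,3,4,5,6,7,8,9,10,11,12,13,14,15,16,17,18,19,20,21,22,23,24,25,26,27,28,29,30,31}
step 9: eval (w < (3 + (element // 2))) {2,3,4,5,6,7,8,9,10,11,12,13,14,15,16,17,18,19,20,21,22,23,24,25,26,27,28,29,30,31}
step 10: x <- 10                      {8,9,10,11,12,13,14,15,16,17,18,19,20,21,22,23,24,25,26,27,28,29,30,31}
step 11: w <- (w + 3)                 {8,9,10,11,12,13,14,15,16,17,18,19,20,21,22,23,24,25,26,27,28,29,30,31}
step 12: eval (w < (3 + (element // 2))) {8,9,10,11,12,13,14,15,16,17,18,19,20,21,22,23,24,25,26,27,28,29,30,31}
step 13: x <- 10                      {14,15,16,17,18,19,20,21,22,23,24,25,26,27,28,29,30,31}
step 14: w <- (w + 3)                 {14,15,16,17,18,19,20,21,22,23,24,25,26,27,28,29,30,31}
step 15: eval (w < (3 + (element // 2))) {14,15,16,17,18,19,20,21,22,23,24,25,26,27,28,29,30,31}
step 16: x <- 10                      {20,21,22,23,24,25,26,27,28,29,30,31}
step 17: w <- (w + 3)                 {20,21,22,23,24,25,26,27,28,29,30,31}
step 18: eval (w < (3 + (element // 2))) {20,21,22,23,24,25,26,27,28,29,30,31}
step 19: x <- 10                      {26,27,28,29,30,31}
step 20: w <- (w + 3)                 {26,27,28,29,30,31}
step 21: eval (w < (3 + (element // 2))) {26,27,28,29,30,31}
step 22: w <- 0                       {0,1,2,3,4,5,6,7,8,9,10,11,12,13,14,15,16,17,18,19,20,21,22,23,24,25,26,27,28,29,30,31}
step 23: eval (w < 2)                 {0,1,2,3,4,5,6,7,8,9,10,11,12,13,14,15,16,17,18,19,20,21,22,23,24,25,26,27,28,29,30,31}
step 24: w <- (7 - (-7 * 4))          {0,1,2,3,4,5,6,7,8,9,10,11,12,13,14,15,16,17,18,19,20,21,22,23,24,25,26,27,28,29,30,31}
step 25: w <- (w + 2)                 {0,1,2,3,4,5,6,7,8,9,10,11,12,13,14,15,16,17,18,19,20,21,22,23,24,25,26,27,28,29,30,31}
step 26: eval (w < 2)                 {0,1,2,3,4,5,6,7,8,9,10,11,12,13,14,15,16,17,18,19,20,21,22,23,24,25,26,27,28,29,30,31}
step 27: x <- (9 - (w * -4))          {0,1,2,3,4,5,6,7,8,9,10,11,12,13,14,15,16,17,18,19,20,21,22,23,24,25,26,27,28,29,30,31}

Answer: 28 steps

x: 157,157,157,157,157,157,157,157,157,157,157,157,157,157,157,157,157,157,157,157,157,157,157,157,157,157,157,157,157,157,157,157
w: 37,37,37,37,37,37,37,37,37,37,37,37,37,37,37,37,37,37,37,37,37,37,37,37,37,37,37,37,37,37,37,37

steps = 28; useful = 686; efficiency = 686/896 = 49/64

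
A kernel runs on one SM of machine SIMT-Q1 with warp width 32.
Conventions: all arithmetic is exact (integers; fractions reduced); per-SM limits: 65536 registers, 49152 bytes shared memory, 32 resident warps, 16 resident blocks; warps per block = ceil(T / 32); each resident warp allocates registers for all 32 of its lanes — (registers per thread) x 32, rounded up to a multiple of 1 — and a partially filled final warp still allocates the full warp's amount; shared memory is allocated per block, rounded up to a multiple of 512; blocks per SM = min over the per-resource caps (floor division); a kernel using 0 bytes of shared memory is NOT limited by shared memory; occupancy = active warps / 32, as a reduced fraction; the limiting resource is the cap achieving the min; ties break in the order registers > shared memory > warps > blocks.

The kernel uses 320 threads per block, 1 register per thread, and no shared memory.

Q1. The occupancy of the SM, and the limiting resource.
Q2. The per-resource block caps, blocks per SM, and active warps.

Answer: occupancy 15/16, limited by warps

registers: 204 blocks
shared memory: no limit (kernel uses none)
warps: 3 blocks
blocks: 16 blocks

Answer: 3 blocks, 30 active warps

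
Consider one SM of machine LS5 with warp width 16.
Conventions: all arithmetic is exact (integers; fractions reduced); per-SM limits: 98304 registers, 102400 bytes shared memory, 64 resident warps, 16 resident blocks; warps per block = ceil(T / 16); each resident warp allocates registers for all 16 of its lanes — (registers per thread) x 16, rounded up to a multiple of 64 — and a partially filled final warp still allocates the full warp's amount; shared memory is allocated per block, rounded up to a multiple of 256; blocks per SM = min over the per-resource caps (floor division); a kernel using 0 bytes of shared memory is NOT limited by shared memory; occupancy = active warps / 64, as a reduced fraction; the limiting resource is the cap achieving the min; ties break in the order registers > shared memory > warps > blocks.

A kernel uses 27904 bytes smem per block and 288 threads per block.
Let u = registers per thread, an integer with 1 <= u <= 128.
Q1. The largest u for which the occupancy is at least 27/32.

Answer: u = 112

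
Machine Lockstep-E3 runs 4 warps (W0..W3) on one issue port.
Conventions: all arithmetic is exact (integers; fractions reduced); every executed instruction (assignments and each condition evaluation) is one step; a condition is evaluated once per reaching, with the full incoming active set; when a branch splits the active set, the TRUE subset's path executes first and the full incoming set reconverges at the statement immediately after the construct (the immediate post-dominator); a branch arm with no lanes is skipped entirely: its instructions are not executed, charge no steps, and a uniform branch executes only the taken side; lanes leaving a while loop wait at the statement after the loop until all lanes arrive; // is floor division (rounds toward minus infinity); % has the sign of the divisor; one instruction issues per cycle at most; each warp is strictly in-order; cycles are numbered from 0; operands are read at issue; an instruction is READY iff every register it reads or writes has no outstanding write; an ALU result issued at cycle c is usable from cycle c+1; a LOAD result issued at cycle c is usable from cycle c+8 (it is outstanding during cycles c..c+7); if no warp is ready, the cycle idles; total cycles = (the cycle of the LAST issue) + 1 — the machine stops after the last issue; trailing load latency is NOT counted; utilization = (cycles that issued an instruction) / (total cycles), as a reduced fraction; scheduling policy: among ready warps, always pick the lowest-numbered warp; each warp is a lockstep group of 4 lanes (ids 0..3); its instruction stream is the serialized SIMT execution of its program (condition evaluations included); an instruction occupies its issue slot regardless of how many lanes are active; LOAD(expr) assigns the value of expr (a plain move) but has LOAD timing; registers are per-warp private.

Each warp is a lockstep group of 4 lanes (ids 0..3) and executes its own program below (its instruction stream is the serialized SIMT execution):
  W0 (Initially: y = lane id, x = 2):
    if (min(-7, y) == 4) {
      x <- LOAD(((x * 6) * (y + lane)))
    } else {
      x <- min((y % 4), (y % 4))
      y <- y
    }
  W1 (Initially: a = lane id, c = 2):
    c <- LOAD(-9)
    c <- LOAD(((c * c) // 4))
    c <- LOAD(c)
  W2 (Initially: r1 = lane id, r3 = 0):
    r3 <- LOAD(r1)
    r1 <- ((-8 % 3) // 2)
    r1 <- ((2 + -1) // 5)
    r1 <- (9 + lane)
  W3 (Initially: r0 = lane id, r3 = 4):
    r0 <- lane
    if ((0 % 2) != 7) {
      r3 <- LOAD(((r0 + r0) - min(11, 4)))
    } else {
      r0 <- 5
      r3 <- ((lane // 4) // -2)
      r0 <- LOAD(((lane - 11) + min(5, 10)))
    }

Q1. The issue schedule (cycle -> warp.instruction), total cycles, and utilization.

cycle 0: W0.I0
cycle 1: W0.I1
cycle 2: W0.I2
cycle 3: W1.I0
cycle 4: W2.I0
cycle 5: W2.I1
cycle 6: W2.I2
cycle 7: W2.I3
cycle 8: W3.I0
cycle 9: W3.I1
cycle 10: W3.I2
cycle 11: W1.I1
cycle 12: idle
cycle 13: idle
cycle 14: idle
cycle 15: idle
cycle 16: idle
cycle 17: idle
cycle 18: idle
cycle 19: W1.I2

Answer: 20 cycles, utilization 13/20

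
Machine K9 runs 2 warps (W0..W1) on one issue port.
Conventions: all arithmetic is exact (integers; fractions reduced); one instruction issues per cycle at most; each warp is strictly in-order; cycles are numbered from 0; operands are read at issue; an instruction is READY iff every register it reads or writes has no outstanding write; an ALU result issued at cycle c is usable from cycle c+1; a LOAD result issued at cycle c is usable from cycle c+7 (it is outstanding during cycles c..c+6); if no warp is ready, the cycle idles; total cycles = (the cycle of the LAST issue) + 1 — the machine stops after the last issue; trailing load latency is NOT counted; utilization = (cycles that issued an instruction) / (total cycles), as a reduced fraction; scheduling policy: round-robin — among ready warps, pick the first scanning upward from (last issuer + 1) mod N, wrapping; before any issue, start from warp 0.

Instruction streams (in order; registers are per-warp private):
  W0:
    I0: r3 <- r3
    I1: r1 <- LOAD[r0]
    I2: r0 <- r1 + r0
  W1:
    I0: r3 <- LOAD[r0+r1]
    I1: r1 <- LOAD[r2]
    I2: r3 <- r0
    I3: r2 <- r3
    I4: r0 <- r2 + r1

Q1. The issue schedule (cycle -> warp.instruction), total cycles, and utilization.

cycle 0: W0.I0
cycle 1: W1.I0
cycle 2: W0.I1
cycle 3: W1.I1
cycle 4: idle
cycle 5: idle
cycle 6: idle
cycle 7: idle
cycle 8: W1.I2
cycle 9: W0.I2
cycle 10: W1.I3
cycle 11: W1.I4

Answer: 12 cycles, utilization 2/3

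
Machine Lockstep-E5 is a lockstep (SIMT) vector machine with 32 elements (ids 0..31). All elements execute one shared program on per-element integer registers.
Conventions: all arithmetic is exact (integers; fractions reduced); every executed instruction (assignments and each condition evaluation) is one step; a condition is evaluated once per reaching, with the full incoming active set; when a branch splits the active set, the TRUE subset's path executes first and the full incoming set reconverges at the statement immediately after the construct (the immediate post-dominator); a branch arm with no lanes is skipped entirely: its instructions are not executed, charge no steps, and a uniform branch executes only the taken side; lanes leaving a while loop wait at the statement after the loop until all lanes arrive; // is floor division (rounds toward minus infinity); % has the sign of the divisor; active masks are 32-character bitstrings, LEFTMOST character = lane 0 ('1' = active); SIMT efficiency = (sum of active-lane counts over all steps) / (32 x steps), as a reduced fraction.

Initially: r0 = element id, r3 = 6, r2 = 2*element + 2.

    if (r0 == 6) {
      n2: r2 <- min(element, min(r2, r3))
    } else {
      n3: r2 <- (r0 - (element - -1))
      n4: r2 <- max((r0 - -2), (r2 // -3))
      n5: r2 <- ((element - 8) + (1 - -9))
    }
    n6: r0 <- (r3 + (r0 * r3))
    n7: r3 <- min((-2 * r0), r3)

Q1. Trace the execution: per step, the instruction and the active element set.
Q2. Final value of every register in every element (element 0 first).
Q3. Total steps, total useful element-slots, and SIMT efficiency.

step 0: eval (r0 == 6)               11111111111111111111111111111111
step 1: r2 <- min(element, min(r2, r3)) 00000010000000000000000000000000
step 2: r2 <- (r0 - (element - -1))  11111101111111111111111111111111
step 3: r2 <- max((r0 - -2), (r2 // -3)) 11111101111111111111111111111111
step 4: r2 <- ((element - 8) + (1 - -9)) 11111101111111111111111111111111
step 5: r0 <- (r3 + (r0 * r3))       11111111111111111111111111111111
step 6: r3 <- min((-2 * r0), r3)     11111111111111111111111111111111

Answer: 7 steps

r0: 6,12,18,24,30,36,42,48,54,60,66,72,78,84,90,96,102,108,114,120,126,132,138,144,150,156,162,168,174,180,186,192
r3: -12,-24,-36,-48,-60,-72,-84,-96,-108,-120,-132,-144,-156,-168,-180,-192,-204,-216,-228,-240,-252,-264,-276,-288,-300,-312,-324,-336,-348,-360,-372,-384
r2: 2,3,4,5,6,7,6,9,10,11,12,13,14,15,16,17,18,19,20,21,22,23,24,25,26,27,28,29,30,31,32,33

steps = 7; useful = 190; efficiency = 190/224 = 95/112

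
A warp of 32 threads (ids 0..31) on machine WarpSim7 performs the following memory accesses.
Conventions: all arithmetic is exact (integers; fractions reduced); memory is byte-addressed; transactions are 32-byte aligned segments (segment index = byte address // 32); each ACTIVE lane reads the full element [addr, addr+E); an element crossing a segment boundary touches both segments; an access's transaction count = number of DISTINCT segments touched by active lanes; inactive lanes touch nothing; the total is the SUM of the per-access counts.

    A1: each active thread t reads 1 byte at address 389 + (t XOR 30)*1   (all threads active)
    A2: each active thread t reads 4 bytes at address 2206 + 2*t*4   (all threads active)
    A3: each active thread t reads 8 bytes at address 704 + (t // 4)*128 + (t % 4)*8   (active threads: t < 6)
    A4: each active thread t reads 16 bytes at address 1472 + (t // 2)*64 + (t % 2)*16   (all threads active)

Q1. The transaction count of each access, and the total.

A1: 2 transactions
A2: 9 transactions
A3: 2 transactions
A4: 16 transactions

Answer: 2,9,2,16; total 29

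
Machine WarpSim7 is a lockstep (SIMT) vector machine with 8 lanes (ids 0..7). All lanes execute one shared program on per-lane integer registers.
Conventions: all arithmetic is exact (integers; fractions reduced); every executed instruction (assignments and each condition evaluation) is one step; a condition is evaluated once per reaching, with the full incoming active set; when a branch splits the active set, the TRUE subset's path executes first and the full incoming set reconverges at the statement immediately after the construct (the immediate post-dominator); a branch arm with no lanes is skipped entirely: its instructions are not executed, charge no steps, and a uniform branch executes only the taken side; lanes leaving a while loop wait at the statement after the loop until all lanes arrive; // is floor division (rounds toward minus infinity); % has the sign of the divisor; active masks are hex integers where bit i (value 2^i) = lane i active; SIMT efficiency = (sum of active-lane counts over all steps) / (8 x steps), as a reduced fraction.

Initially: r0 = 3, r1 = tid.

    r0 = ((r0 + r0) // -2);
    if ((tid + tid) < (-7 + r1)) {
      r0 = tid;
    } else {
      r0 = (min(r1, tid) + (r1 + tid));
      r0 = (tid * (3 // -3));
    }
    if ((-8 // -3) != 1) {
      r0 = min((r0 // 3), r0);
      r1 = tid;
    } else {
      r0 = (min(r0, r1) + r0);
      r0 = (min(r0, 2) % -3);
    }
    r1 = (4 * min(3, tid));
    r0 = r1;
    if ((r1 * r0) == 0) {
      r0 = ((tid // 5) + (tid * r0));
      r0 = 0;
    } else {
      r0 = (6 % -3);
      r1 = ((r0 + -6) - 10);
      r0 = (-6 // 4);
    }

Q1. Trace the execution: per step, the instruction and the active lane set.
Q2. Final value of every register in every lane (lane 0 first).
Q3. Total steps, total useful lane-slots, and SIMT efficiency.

step 0: r0 <- ((r0 + r0) // -2)      0xff
step 1: eval ((tid + tid) < (-7 + r1)) 0xff
step 2: r0 <- (min(r1, tid) + (r1 + tid)) 0xff
step 3: r0 <- (tid * (3 // -3))      0xff
step 4: eval ((-8 // -3) != 1)       0xff
step 5: r0 <- min((r0 // 3), r0)     0xff
step 6: r1 <- tid                    0xff
step 7: r1 <- (4 * min(3, tid))      0xff
step 8: r0 <- r1                     0xff
step 9: eval ((r1 * r0) == 0)        0xff
step 10: r0 <- ((tid // 5) + (tid * r0)) 0x01
step 11: r0 <- 0                      0x01
step 12: r0 <- (6 % -3)               0xfe
step 13: r1 <- ((r0 + -6) - 10)       0xfe
step 14: r0 <- (-6 // 4)              0xfe

Answer: 15 steps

r0: 0,-2,-2,-2,-2,-2,-2,-2
r1: 0,-16,-16,-16,-16,-16,-16,-16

steps = 15; useful = 103; efficiency = 103/120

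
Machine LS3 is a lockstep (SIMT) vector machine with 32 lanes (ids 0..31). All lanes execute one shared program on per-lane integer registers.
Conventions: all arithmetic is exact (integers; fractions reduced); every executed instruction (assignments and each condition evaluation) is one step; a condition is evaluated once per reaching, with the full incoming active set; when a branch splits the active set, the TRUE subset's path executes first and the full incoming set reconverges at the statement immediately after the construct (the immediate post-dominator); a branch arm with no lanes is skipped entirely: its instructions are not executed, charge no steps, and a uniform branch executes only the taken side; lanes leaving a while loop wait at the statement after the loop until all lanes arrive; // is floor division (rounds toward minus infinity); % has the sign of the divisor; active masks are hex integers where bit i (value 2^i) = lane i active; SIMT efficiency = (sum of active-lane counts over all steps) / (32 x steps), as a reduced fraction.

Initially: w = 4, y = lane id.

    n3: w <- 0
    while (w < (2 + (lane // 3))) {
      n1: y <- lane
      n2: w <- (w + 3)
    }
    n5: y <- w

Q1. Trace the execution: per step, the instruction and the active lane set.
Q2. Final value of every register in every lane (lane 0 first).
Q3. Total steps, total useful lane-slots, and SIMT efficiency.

step 0: w <- 0                       0xffffffff
step 1: eval (w < (2 + (lane // 3))) 0xffffffff
step 2: y <- lane                    0xffffffff
step 3: w <- (w + 3)                 0xffffffff
step 4: eval (w < (2 + (lane // 3))) 0xffffffff
step 5: y <- lane                    0xffffffc0
step 6: w <- (w + 3)                 0xffffffc0
step 7: eval (w < (2 + (lane // 3))) 0xffffffc0
step 8: y <- lane                    0xffff8000
step 9: w <- (w + 3)                 0xffff8000
step 10: eval (w < (2 + (lane // 3))) 0xffff8000
step 11: y <- lane                    0xff000000
step 12: w <- (w + 3)                 0xff000000
step 13: eval (w < (2 + (lane // 3))) 0xff000000
step 14: y <- w                       0xffffffff

Answer: 15 steps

w: 3,3,3,3,3,3,6,6,6,6,6,6,6,6,6,9,9,9,9,9,9,9,9,9,12,12,12,12,12,12,12,12
y: 3,3,3,3,3,3,6,6,6,6,6,6,6,6,6,9,9,9,9,9,9,9,9,9,12,12,12,12,12,12,12,12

steps = 15; useful = 345; efficiency = 345/480 = 23/32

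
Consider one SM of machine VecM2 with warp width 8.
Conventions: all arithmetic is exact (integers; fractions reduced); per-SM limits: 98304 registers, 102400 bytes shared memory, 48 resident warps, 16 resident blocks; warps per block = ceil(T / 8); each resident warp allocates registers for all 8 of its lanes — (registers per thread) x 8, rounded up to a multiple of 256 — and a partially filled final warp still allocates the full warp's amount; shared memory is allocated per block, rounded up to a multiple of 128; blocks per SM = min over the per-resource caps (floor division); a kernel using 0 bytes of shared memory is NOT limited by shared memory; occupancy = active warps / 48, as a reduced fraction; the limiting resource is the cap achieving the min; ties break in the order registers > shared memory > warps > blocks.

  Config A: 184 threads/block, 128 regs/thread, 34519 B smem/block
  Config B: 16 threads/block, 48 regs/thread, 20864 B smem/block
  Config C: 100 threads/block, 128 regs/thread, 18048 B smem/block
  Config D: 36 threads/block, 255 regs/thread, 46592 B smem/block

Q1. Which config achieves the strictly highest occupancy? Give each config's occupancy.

occupancies: A 23/24, B 1/6, C 13/16, D 5/24

Answer: A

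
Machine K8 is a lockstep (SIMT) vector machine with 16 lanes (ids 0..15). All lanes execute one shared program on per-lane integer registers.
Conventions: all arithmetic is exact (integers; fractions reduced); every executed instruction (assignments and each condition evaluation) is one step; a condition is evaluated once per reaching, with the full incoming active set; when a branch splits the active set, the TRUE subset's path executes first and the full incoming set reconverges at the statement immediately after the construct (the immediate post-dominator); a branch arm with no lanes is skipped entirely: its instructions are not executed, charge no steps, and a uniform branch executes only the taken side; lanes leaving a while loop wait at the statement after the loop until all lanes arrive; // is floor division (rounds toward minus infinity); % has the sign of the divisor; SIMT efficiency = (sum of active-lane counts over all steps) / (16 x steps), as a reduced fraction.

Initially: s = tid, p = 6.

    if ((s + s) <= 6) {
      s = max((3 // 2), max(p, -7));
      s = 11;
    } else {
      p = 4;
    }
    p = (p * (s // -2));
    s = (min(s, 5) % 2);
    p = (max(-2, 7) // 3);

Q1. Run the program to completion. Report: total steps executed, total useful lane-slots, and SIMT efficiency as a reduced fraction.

Answer: 7 steps, 84 useful, 3/4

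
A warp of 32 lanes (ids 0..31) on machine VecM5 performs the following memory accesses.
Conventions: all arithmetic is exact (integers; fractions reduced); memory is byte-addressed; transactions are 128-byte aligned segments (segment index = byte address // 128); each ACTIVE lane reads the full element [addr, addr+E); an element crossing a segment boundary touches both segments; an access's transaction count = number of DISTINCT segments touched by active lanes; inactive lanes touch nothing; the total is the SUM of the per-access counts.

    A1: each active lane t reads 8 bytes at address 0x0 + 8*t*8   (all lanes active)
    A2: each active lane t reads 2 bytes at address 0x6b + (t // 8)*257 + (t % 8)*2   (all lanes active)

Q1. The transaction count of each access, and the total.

A1: 16 transactions
A2: 4 transactions

Answer: 16,4; total 20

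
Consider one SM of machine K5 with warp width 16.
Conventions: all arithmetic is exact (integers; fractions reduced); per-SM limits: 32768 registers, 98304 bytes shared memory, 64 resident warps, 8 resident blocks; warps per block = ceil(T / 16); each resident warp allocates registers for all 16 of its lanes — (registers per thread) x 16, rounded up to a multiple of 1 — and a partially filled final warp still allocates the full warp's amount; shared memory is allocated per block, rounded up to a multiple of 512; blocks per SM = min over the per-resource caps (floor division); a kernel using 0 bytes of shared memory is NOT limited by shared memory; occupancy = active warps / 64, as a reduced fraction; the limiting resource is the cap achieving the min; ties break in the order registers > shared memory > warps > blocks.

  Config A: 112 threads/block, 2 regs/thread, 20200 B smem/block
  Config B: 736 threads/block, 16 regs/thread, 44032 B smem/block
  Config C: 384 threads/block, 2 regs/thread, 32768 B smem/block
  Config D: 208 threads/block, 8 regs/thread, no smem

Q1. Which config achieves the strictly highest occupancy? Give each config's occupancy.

occupancies: A 7/16, B 23/32, C 3/4, D 13/16

Answer: D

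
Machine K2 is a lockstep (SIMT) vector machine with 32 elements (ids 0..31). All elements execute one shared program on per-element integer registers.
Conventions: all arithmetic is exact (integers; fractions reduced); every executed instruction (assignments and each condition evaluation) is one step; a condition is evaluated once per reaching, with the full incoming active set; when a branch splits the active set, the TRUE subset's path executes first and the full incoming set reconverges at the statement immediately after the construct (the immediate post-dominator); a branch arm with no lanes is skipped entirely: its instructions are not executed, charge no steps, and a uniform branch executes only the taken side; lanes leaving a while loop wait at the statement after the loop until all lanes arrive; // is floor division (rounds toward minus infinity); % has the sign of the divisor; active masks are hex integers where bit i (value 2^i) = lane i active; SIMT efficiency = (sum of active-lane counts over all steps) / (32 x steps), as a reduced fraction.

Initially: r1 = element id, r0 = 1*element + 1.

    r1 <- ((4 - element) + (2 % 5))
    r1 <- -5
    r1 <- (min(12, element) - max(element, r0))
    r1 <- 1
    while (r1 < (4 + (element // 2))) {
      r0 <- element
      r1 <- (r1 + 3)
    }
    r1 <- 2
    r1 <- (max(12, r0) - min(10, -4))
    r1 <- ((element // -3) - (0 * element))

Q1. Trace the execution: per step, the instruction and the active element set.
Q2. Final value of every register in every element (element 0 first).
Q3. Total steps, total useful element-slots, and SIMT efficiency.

step 0: r1 <- ((4 - element) + (2 % 5)) 0xffffffff
step 1: r1 <- -5                     0xffffffff
step 2: r1 <- (min(12, element) - max(element, r0)) 0xffffffff
step 3: r1 <- 1                      0xffffffff
step 4: eval (r1 < (4 + (element // 2))) 0xffffffff
step 5: r0 <- element                0xffffffff
step 6: r1 <- (r1 + 3)               0xffffffff
step 7: eval (r1 < (4 + (element // 2))) 0xffffffff
step 8: r0 <- element                0xfffffffc
step 9: r1 <- (r1 + 3)               0xfffffffc
step 10: eval (r1 < (4 + (element // 2))) 0xfffffffc
step 11: r0 <- element                0xffffff00
step 12: r1 <- (r1 + 3)               0xffffff00
step 13: eval (r1 < (4 + (element // 2))) 0xffffff00
step 14: r0 <- element                0xffffc000
step 15: r1 <- (r1 + 3)               0xffffc000
step 16: eval (r1 < (4 + (element // 2))) 0xffffc000
step 17: r0 <- element                0xfff00000
step 18: r1 <- (r1 + 3)               0xfff00000
step 19: eval (r1 < (4 + (element // 2))) 0xfff00000
step 20: r0 <- element                0xfc000000
step 21: r1 <- (r1 + 3)               0xfc000000
step 22: eval (r1 < (4 + (element // 2))) 0xfc000000
step 23: r1 <- 2                      0xffffffff
step 24: r1 <- (max(12, r0) - min(10, -4)) 0xffffffff
step 25: r1 <- ((element // -3) - (0 * element)) 0xffffffff

Answer: 26 steps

r1: 0,-1,-1,-1,-2,-2,-2,-3,-3,-3,-4,-4,-4,-5,-5,-5,-6,-6,-6,-7,-7,-7,-8,-8,-8,-9,-9,-9,-10,-10,-10,-11
r0: 0,1,2,3,4,5,6,7,8,9,10,11,12,13,14,15,16,17,18,19,20,21,22,23,24,25,26,27,28,29,30,31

steps = 26; useful = 622; efficiency = 622/832 = 311/416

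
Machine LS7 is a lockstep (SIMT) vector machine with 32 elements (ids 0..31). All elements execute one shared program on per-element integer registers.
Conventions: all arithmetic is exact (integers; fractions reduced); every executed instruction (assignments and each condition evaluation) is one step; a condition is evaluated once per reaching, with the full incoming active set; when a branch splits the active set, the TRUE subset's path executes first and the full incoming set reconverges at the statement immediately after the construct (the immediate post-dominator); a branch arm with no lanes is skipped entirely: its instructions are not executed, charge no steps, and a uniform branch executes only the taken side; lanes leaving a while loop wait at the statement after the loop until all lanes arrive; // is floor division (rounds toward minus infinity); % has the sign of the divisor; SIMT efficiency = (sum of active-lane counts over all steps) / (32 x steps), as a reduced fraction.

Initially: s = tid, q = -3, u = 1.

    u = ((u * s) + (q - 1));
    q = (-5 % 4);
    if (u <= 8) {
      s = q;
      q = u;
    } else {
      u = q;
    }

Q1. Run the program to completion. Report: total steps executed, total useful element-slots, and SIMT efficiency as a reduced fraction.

Answer: 6 steps, 141 useful, 47/64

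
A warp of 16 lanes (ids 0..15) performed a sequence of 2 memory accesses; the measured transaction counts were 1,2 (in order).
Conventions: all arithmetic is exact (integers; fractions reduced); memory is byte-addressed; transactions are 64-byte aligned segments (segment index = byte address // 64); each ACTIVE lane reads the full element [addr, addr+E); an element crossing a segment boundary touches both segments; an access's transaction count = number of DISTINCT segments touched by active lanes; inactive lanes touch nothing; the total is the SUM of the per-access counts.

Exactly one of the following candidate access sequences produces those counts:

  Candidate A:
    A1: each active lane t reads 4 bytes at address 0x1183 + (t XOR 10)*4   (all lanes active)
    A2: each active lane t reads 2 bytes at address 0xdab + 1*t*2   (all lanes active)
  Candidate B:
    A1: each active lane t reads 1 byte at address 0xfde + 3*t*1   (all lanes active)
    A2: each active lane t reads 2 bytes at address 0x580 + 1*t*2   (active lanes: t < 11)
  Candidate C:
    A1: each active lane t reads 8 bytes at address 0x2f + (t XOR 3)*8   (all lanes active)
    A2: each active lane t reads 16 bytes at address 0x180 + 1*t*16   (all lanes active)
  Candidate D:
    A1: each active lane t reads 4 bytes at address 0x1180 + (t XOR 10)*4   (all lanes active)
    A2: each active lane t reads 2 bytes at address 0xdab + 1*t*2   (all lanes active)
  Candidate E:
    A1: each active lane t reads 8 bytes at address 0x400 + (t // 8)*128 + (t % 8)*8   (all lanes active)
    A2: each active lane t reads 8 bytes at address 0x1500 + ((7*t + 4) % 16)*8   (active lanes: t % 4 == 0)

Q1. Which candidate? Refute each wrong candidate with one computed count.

A: A1 gives 2 transactions, not 1
B: A1 gives 2 transactions, not 1
C: A1 gives 3 transactions, not 1
E: A1 gives 2 transactions, not 1
D: all counts match (1,2)

Answer: D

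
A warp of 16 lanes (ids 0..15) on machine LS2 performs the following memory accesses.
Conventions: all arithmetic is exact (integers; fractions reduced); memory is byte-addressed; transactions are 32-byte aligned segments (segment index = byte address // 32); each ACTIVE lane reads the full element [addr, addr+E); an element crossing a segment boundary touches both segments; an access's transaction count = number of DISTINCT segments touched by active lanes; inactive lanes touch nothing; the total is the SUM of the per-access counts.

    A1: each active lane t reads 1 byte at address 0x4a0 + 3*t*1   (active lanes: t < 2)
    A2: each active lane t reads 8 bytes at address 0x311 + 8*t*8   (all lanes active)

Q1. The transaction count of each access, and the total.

A1: 1 transaction
A2: 16 transactions

Answer: 1,16; total 17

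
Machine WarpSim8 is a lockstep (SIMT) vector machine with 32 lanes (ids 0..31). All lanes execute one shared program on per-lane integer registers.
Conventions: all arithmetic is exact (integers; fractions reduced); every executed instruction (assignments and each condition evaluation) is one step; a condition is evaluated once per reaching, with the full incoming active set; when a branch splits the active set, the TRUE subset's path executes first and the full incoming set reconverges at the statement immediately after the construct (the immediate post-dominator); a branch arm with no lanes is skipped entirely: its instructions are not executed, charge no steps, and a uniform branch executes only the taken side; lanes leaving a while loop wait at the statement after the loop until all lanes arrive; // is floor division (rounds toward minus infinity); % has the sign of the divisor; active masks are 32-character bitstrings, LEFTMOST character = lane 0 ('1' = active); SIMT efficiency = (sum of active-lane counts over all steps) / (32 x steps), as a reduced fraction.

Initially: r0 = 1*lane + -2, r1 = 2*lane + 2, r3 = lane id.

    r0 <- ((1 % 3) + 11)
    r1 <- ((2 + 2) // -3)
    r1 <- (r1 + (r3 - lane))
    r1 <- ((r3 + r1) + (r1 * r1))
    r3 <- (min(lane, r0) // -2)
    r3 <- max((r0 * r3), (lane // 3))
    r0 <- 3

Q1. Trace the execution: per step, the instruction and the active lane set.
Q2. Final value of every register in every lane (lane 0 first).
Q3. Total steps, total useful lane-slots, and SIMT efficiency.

step 0: r0 <- ((1 % 3) + 11)         11111111111111111111111111111111
step 1: r1 <- ((2 + 2) // -3)        11111111111111111111111111111111
step 2: r1 <- (r1 + (r3 - lane))     11111111111111111111111111111111
step 3: r1 <- ((r3 + r1) + (r1 * r1)) 11111111111111111111111111111111
step 4: r3 <- (min(lane, r0) // -2)  11111111111111111111111111111111
step 5: r3 <- max((r0 * r3), (lane // 3)) 11111111111111111111111111111111
step 6: r0 <- 3                      11111111111111111111111111111111

Answer: 7 steps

r0: 3,3,3,3,3,3,3,3,3,3,3,3,3,3,3,3,3,3,3,3,3,3,3,3,3,3,3,3,3,3,3,3
r1: 2,3,4,5,6,7,8,9,10,11,12,13,14,15,16,17,18,19,20,21,22,23,24,25,26,27,28,29,30,31,32,33
r3: 0,0,0,1,1,1,2,2,2,3,3,3,4,4,4,5,5,5,6,6,6,7,7,7,8,8,8,9,9,9,10,10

steps = 7; useful = 224; efficiency = 224/224 = 1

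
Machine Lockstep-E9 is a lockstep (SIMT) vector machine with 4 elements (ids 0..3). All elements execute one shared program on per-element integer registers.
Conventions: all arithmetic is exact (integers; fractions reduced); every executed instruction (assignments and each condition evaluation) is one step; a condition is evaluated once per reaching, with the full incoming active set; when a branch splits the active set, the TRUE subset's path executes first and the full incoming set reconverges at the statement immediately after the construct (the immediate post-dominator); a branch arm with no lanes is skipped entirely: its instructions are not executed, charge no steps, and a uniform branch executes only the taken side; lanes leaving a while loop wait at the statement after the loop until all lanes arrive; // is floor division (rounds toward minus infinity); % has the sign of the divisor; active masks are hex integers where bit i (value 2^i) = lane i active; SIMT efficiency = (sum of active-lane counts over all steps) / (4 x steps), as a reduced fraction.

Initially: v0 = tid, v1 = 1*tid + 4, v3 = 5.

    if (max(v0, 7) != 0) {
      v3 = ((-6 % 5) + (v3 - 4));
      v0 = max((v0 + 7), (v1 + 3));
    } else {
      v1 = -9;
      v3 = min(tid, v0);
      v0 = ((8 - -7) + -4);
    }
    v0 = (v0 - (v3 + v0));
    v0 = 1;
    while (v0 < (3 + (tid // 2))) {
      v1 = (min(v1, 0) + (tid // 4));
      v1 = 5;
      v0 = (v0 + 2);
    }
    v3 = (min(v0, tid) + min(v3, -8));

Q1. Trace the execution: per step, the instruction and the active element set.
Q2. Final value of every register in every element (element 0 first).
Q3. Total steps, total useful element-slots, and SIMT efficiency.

step 0: eval (max(v0, 7) != 0)       0xf
step 1: v3 <- ((-6 % 5) + (v3 - 4))  0xf
step 2: v0 <- max((v0 + 7), (v1 + 3)) 0xf
step 3: v0 <- (v0 - (v3 + v0))       0xf
step 4: v0 <- 1                      0xf
step 5: eval (v0 < (3 + (tid // 2))) 0xf
step 6: v1 <- (min(v1, 0) + (tid // 4)) 0xf
step 7: v1 <- 5                      0xf
step 8: v0 <- (v0 + 2)               0xf
step 9: eval (v0 < (3 + (tid // 2))) 0xf
step 10: v1 <- (min(v1, 0) + (tid // 4)) 0xc
step 11: v1 <- 5                      0xc
step 12: v0 <- (v0 + 2)               0xc
step 13: eval (v0 < (3 + (tid // 2))) 0xc
step 14: v3 <- (min(v0, tid) + min(v3, -8)) 0xf

Answer: 15 steps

v0: 3,3,5,5
v1: 5,5,5,5
v3: -8,-7,-6,-5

steps = 15; useful = 52; efficiency = 52/60 = 13/15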